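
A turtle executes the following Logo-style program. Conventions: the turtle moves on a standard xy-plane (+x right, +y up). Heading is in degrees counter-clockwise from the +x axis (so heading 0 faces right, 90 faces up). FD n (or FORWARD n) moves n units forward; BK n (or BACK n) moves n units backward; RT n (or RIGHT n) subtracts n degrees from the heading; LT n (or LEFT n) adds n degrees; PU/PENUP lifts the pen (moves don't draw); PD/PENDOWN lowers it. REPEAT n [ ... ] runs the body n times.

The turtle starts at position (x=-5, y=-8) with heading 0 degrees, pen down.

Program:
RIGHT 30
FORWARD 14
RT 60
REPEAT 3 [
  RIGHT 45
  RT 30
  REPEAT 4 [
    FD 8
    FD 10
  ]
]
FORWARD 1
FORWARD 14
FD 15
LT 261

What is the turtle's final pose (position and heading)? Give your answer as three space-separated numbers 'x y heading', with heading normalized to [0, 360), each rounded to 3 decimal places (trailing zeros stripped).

Executing turtle program step by step:
Start: pos=(-5,-8), heading=0, pen down
RT 30: heading 0 -> 330
FD 14: (-5,-8) -> (7.124,-15) [heading=330, draw]
RT 60: heading 330 -> 270
REPEAT 3 [
  -- iteration 1/3 --
  RT 45: heading 270 -> 225
  RT 30: heading 225 -> 195
  REPEAT 4 [
    -- iteration 1/4 --
    FD 8: (7.124,-15) -> (-0.603,-17.071) [heading=195, draw]
    FD 10: (-0.603,-17.071) -> (-10.262,-19.659) [heading=195, draw]
    -- iteration 2/4 --
    FD 8: (-10.262,-19.659) -> (-17.99,-21.729) [heading=195, draw]
    FD 10: (-17.99,-21.729) -> (-27.649,-24.317) [heading=195, draw]
    -- iteration 3/4 --
    FD 8: (-27.649,-24.317) -> (-35.376,-26.388) [heading=195, draw]
    FD 10: (-35.376,-26.388) -> (-45.036,-28.976) [heading=195, draw]
    -- iteration 4/4 --
    FD 8: (-45.036,-28.976) -> (-52.763,-31.047) [heading=195, draw]
    FD 10: (-52.763,-31.047) -> (-62.422,-33.635) [heading=195, draw]
  ]
  -- iteration 2/3 --
  RT 45: heading 195 -> 150
  RT 30: heading 150 -> 120
  REPEAT 4 [
    -- iteration 1/4 --
    FD 8: (-62.422,-33.635) -> (-66.422,-26.707) [heading=120, draw]
    FD 10: (-66.422,-26.707) -> (-71.422,-18.047) [heading=120, draw]
    -- iteration 2/4 --
    FD 8: (-71.422,-18.047) -> (-75.422,-11.118) [heading=120, draw]
    FD 10: (-75.422,-11.118) -> (-80.422,-2.458) [heading=120, draw]
    -- iteration 3/4 --
    FD 8: (-80.422,-2.458) -> (-84.422,4.47) [heading=120, draw]
    FD 10: (-84.422,4.47) -> (-89.422,13.13) [heading=120, draw]
    -- iteration 4/4 --
    FD 8: (-89.422,13.13) -> (-93.422,20.059) [heading=120, draw]
    FD 10: (-93.422,20.059) -> (-98.422,28.719) [heading=120, draw]
  ]
  -- iteration 3/3 --
  RT 45: heading 120 -> 75
  RT 30: heading 75 -> 45
  REPEAT 4 [
    -- iteration 1/4 --
    FD 8: (-98.422,28.719) -> (-92.765,34.376) [heading=45, draw]
    FD 10: (-92.765,34.376) -> (-85.694,41.447) [heading=45, draw]
    -- iteration 2/4 --
    FD 8: (-85.694,41.447) -> (-80.038,47.104) [heading=45, draw]
    FD 10: (-80.038,47.104) -> (-72.966,54.175) [heading=45, draw]
    -- iteration 3/4 --
    FD 8: (-72.966,54.175) -> (-67.31,59.832) [heading=45, draw]
    FD 10: (-67.31,59.832) -> (-60.239,66.903) [heading=45, draw]
    -- iteration 4/4 --
    FD 8: (-60.239,66.903) -> (-54.582,72.559) [heading=45, draw]
    FD 10: (-54.582,72.559) -> (-47.511,79.631) [heading=45, draw]
  ]
]
FD 1: (-47.511,79.631) -> (-46.804,80.338) [heading=45, draw]
FD 14: (-46.804,80.338) -> (-36.904,90.237) [heading=45, draw]
FD 15: (-36.904,90.237) -> (-26.297,100.844) [heading=45, draw]
LT 261: heading 45 -> 306
Final: pos=(-26.297,100.844), heading=306, 28 segment(s) drawn

Answer: -26.297 100.844 306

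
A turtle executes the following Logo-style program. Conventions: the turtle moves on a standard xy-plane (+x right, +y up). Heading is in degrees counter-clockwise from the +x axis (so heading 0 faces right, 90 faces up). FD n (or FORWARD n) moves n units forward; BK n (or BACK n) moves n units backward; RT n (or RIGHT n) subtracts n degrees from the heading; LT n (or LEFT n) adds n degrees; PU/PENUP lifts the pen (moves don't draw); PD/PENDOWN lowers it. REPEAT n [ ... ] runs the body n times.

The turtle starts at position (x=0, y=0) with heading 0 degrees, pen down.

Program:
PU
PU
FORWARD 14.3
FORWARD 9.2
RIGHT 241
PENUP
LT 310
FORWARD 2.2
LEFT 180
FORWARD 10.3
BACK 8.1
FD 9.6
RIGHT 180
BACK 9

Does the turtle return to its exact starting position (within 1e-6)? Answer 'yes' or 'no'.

Executing turtle program step by step:
Start: pos=(0,0), heading=0, pen down
PU: pen up
PU: pen up
FD 14.3: (0,0) -> (14.3,0) [heading=0, move]
FD 9.2: (14.3,0) -> (23.5,0) [heading=0, move]
RT 241: heading 0 -> 119
PU: pen up
LT 310: heading 119 -> 69
FD 2.2: (23.5,0) -> (24.288,2.054) [heading=69, move]
LT 180: heading 69 -> 249
FD 10.3: (24.288,2.054) -> (20.597,-7.562) [heading=249, move]
BK 8.1: (20.597,-7.562) -> (23.5,0) [heading=249, move]
FD 9.6: (23.5,0) -> (20.06,-8.962) [heading=249, move]
RT 180: heading 249 -> 69
BK 9: (20.06,-8.962) -> (16.834,-17.365) [heading=69, move]
Final: pos=(16.834,-17.365), heading=69, 0 segment(s) drawn

Start position: (0, 0)
Final position: (16.834, -17.365)
Distance = 24.185; >= 1e-6 -> NOT closed

Answer: no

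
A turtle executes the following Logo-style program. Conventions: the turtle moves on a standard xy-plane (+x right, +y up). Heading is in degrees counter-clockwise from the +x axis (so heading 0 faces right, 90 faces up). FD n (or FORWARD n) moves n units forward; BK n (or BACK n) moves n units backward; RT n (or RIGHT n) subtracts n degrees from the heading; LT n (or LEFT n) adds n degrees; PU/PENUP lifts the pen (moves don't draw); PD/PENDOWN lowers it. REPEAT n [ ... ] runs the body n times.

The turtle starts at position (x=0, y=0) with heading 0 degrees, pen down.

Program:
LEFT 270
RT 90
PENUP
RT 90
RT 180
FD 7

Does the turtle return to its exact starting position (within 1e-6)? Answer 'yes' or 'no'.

Answer: no

Derivation:
Executing turtle program step by step:
Start: pos=(0,0), heading=0, pen down
LT 270: heading 0 -> 270
RT 90: heading 270 -> 180
PU: pen up
RT 90: heading 180 -> 90
RT 180: heading 90 -> 270
FD 7: (0,0) -> (0,-7) [heading=270, move]
Final: pos=(0,-7), heading=270, 0 segment(s) drawn

Start position: (0, 0)
Final position: (0, -7)
Distance = 7; >= 1e-6 -> NOT closed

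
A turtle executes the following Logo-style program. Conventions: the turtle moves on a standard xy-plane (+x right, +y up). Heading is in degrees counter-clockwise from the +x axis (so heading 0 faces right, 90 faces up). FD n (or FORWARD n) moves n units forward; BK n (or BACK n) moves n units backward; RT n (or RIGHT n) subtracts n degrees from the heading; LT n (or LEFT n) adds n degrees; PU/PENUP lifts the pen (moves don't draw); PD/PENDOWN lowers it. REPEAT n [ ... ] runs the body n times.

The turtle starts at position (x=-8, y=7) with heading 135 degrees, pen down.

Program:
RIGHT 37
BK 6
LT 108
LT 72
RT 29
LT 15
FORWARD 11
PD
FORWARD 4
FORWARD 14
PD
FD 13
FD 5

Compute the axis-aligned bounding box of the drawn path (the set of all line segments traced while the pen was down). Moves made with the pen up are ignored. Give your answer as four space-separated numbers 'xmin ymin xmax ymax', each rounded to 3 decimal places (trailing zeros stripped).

Answer: -12.078 -45.684 -7.165 7

Derivation:
Executing turtle program step by step:
Start: pos=(-8,7), heading=135, pen down
RT 37: heading 135 -> 98
BK 6: (-8,7) -> (-7.165,1.058) [heading=98, draw]
LT 108: heading 98 -> 206
LT 72: heading 206 -> 278
RT 29: heading 278 -> 249
LT 15: heading 249 -> 264
FD 11: (-7.165,1.058) -> (-8.315,-9.881) [heading=264, draw]
PD: pen down
FD 4: (-8.315,-9.881) -> (-8.733,-13.859) [heading=264, draw]
FD 14: (-8.733,-13.859) -> (-10.196,-27.783) [heading=264, draw]
PD: pen down
FD 13: (-10.196,-27.783) -> (-11.555,-40.712) [heading=264, draw]
FD 5: (-11.555,-40.712) -> (-12.078,-45.684) [heading=264, draw]
Final: pos=(-12.078,-45.684), heading=264, 6 segment(s) drawn

Segment endpoints: x in {-12.078, -11.555, -10.196, -8.733, -8.315, -8, -7.165}, y in {-45.684, -40.712, -27.783, -13.859, -9.881, 1.058, 7}
xmin=-12.078, ymin=-45.684, xmax=-7.165, ymax=7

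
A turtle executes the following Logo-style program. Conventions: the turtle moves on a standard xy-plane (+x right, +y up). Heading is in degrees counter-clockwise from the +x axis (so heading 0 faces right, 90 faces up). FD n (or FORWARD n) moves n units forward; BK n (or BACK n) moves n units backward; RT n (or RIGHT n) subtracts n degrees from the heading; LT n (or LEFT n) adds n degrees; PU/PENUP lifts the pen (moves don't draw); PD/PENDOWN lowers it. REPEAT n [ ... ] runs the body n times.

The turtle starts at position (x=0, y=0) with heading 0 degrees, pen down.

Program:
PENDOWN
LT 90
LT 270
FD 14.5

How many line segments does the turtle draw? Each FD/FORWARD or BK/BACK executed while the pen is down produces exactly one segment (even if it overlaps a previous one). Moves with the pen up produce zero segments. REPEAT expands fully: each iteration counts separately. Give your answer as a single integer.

Answer: 1

Derivation:
Executing turtle program step by step:
Start: pos=(0,0), heading=0, pen down
PD: pen down
LT 90: heading 0 -> 90
LT 270: heading 90 -> 0
FD 14.5: (0,0) -> (14.5,0) [heading=0, draw]
Final: pos=(14.5,0), heading=0, 1 segment(s) drawn
Segments drawn: 1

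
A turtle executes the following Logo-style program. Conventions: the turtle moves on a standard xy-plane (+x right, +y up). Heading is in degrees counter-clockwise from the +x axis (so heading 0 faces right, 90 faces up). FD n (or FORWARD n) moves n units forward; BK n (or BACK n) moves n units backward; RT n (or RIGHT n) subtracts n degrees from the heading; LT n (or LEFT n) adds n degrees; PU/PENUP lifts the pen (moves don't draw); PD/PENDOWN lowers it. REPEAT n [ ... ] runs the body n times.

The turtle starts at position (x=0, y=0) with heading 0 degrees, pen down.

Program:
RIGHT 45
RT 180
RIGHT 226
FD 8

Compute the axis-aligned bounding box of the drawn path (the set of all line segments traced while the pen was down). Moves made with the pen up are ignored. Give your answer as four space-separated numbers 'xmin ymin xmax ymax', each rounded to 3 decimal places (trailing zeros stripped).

Executing turtle program step by step:
Start: pos=(0,0), heading=0, pen down
RT 45: heading 0 -> 315
RT 180: heading 315 -> 135
RT 226: heading 135 -> 269
FD 8: (0,0) -> (-0.14,-7.999) [heading=269, draw]
Final: pos=(-0.14,-7.999), heading=269, 1 segment(s) drawn

Segment endpoints: x in {-0.14, 0}, y in {-7.999, 0}
xmin=-0.14, ymin=-7.999, xmax=0, ymax=0

Answer: -0.14 -7.999 0 0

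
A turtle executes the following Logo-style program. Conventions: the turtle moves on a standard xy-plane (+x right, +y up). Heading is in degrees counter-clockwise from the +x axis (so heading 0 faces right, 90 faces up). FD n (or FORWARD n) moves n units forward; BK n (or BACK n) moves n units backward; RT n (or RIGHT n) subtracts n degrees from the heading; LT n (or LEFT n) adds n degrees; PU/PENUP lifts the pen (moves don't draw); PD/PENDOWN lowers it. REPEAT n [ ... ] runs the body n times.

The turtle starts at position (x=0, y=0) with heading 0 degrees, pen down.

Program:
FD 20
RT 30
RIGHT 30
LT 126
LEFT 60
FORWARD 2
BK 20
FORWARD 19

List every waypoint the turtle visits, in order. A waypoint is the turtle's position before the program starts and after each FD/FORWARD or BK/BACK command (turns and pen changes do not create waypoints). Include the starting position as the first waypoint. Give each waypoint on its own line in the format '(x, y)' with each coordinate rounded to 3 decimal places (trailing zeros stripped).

Executing turtle program step by step:
Start: pos=(0,0), heading=0, pen down
FD 20: (0,0) -> (20,0) [heading=0, draw]
RT 30: heading 0 -> 330
RT 30: heading 330 -> 300
LT 126: heading 300 -> 66
LT 60: heading 66 -> 126
FD 2: (20,0) -> (18.824,1.618) [heading=126, draw]
BK 20: (18.824,1.618) -> (30.58,-14.562) [heading=126, draw]
FD 19: (30.58,-14.562) -> (19.412,0.809) [heading=126, draw]
Final: pos=(19.412,0.809), heading=126, 4 segment(s) drawn
Waypoints (5 total):
(0, 0)
(20, 0)
(18.824, 1.618)
(30.58, -14.562)
(19.412, 0.809)

Answer: (0, 0)
(20, 0)
(18.824, 1.618)
(30.58, -14.562)
(19.412, 0.809)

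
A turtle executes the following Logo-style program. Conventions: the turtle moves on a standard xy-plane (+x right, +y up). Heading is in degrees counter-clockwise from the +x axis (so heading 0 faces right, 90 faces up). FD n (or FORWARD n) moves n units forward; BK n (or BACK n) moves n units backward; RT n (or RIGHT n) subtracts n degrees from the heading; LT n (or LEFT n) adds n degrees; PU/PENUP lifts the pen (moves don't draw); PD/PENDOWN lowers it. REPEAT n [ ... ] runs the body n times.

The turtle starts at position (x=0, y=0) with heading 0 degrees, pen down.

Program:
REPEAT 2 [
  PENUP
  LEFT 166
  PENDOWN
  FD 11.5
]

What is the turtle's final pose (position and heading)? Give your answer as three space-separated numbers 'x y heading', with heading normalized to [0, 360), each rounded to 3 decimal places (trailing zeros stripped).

Answer: -1.005 -2.617 332

Derivation:
Executing turtle program step by step:
Start: pos=(0,0), heading=0, pen down
REPEAT 2 [
  -- iteration 1/2 --
  PU: pen up
  LT 166: heading 0 -> 166
  PD: pen down
  FD 11.5: (0,0) -> (-11.158,2.782) [heading=166, draw]
  -- iteration 2/2 --
  PU: pen up
  LT 166: heading 166 -> 332
  PD: pen down
  FD 11.5: (-11.158,2.782) -> (-1.005,-2.617) [heading=332, draw]
]
Final: pos=(-1.005,-2.617), heading=332, 2 segment(s) drawn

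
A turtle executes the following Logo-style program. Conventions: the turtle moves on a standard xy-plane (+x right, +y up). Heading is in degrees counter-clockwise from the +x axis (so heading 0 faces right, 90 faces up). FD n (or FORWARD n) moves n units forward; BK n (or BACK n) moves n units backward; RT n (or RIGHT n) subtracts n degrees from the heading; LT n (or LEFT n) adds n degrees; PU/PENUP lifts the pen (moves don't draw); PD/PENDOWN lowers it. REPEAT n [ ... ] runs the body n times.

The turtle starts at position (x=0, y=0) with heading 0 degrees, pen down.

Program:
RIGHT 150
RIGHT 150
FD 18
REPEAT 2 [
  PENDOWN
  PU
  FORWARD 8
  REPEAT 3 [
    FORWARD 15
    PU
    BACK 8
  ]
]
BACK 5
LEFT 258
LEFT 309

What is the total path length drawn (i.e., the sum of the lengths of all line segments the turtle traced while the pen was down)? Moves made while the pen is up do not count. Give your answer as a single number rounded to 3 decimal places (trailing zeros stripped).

Executing turtle program step by step:
Start: pos=(0,0), heading=0, pen down
RT 150: heading 0 -> 210
RT 150: heading 210 -> 60
FD 18: (0,0) -> (9,15.588) [heading=60, draw]
REPEAT 2 [
  -- iteration 1/2 --
  PD: pen down
  PU: pen up
  FD 8: (9,15.588) -> (13,22.517) [heading=60, move]
  REPEAT 3 [
    -- iteration 1/3 --
    FD 15: (13,22.517) -> (20.5,35.507) [heading=60, move]
    PU: pen up
    BK 8: (20.5,35.507) -> (16.5,28.579) [heading=60, move]
    -- iteration 2/3 --
    FD 15: (16.5,28.579) -> (24,41.569) [heading=60, move]
    PU: pen up
    BK 8: (24,41.569) -> (20,34.641) [heading=60, move]
    -- iteration 3/3 --
    FD 15: (20,34.641) -> (27.5,47.631) [heading=60, move]
    PU: pen up
    BK 8: (27.5,47.631) -> (23.5,40.703) [heading=60, move]
  ]
  -- iteration 2/2 --
  PD: pen down
  PU: pen up
  FD 8: (23.5,40.703) -> (27.5,47.631) [heading=60, move]
  REPEAT 3 [
    -- iteration 1/3 --
    FD 15: (27.5,47.631) -> (35,60.622) [heading=60, move]
    PU: pen up
    BK 8: (35,60.622) -> (31,53.694) [heading=60, move]
    -- iteration 2/3 --
    FD 15: (31,53.694) -> (38.5,66.684) [heading=60, move]
    PU: pen up
    BK 8: (38.5,66.684) -> (34.5,59.756) [heading=60, move]
    -- iteration 3/3 --
    FD 15: (34.5,59.756) -> (42,72.746) [heading=60, move]
    PU: pen up
    BK 8: (42,72.746) -> (38,65.818) [heading=60, move]
  ]
]
BK 5: (38,65.818) -> (35.5,61.488) [heading=60, move]
LT 258: heading 60 -> 318
LT 309: heading 318 -> 267
Final: pos=(35.5,61.488), heading=267, 1 segment(s) drawn

Segment lengths:
  seg 1: (0,0) -> (9,15.588), length = 18
Total = 18

Answer: 18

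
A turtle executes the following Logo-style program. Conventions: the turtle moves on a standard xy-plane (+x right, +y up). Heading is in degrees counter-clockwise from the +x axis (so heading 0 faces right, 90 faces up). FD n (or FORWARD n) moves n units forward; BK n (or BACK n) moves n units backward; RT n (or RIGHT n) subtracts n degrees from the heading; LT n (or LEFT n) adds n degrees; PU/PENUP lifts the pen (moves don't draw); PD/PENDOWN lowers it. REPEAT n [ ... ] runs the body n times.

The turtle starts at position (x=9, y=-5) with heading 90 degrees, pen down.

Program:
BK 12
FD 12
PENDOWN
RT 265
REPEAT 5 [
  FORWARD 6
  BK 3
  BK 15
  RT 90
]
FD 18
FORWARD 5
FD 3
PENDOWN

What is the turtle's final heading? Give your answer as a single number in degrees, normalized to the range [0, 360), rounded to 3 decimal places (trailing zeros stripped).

Answer: 95

Derivation:
Executing turtle program step by step:
Start: pos=(9,-5), heading=90, pen down
BK 12: (9,-5) -> (9,-17) [heading=90, draw]
FD 12: (9,-17) -> (9,-5) [heading=90, draw]
PD: pen down
RT 265: heading 90 -> 185
REPEAT 5 [
  -- iteration 1/5 --
  FD 6: (9,-5) -> (3.023,-5.523) [heading=185, draw]
  BK 3: (3.023,-5.523) -> (6.011,-5.261) [heading=185, draw]
  BK 15: (6.011,-5.261) -> (20.954,-3.954) [heading=185, draw]
  RT 90: heading 185 -> 95
  -- iteration 2/5 --
  FD 6: (20.954,-3.954) -> (20.431,2.023) [heading=95, draw]
  BK 3: (20.431,2.023) -> (20.693,-0.966) [heading=95, draw]
  BK 15: (20.693,-0.966) -> (22,-15.908) [heading=95, draw]
  RT 90: heading 95 -> 5
  -- iteration 3/5 --
  FD 6: (22,-15.908) -> (27.977,-15.386) [heading=5, draw]
  BK 3: (27.977,-15.386) -> (24.989,-15.647) [heading=5, draw]
  BK 15: (24.989,-15.647) -> (10.046,-16.954) [heading=5, draw]
  RT 90: heading 5 -> 275
  -- iteration 4/5 --
  FD 6: (10.046,-16.954) -> (10.569,-22.932) [heading=275, draw]
  BK 3: (10.569,-22.932) -> (10.307,-19.943) [heading=275, draw]
  BK 15: (10.307,-19.943) -> (9,-5) [heading=275, draw]
  RT 90: heading 275 -> 185
  -- iteration 5/5 --
  FD 6: (9,-5) -> (3.023,-5.523) [heading=185, draw]
  BK 3: (3.023,-5.523) -> (6.011,-5.261) [heading=185, draw]
  BK 15: (6.011,-5.261) -> (20.954,-3.954) [heading=185, draw]
  RT 90: heading 185 -> 95
]
FD 18: (20.954,-3.954) -> (19.386,13.977) [heading=95, draw]
FD 5: (19.386,13.977) -> (18.95,18.958) [heading=95, draw]
FD 3: (18.95,18.958) -> (18.688,21.947) [heading=95, draw]
PD: pen down
Final: pos=(18.688,21.947), heading=95, 20 segment(s) drawn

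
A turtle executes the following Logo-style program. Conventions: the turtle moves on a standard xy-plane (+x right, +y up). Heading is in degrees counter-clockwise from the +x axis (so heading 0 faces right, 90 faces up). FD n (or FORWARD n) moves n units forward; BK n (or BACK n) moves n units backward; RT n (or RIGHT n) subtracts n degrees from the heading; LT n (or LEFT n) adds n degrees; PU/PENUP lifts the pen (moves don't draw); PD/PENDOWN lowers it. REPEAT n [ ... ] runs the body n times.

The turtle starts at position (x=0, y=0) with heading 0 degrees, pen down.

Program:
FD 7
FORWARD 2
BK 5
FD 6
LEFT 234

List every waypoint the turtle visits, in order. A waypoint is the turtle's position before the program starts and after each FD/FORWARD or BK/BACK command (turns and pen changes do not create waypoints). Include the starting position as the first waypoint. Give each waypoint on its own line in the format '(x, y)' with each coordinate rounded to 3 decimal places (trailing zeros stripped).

Executing turtle program step by step:
Start: pos=(0,0), heading=0, pen down
FD 7: (0,0) -> (7,0) [heading=0, draw]
FD 2: (7,0) -> (9,0) [heading=0, draw]
BK 5: (9,0) -> (4,0) [heading=0, draw]
FD 6: (4,0) -> (10,0) [heading=0, draw]
LT 234: heading 0 -> 234
Final: pos=(10,0), heading=234, 4 segment(s) drawn
Waypoints (5 total):
(0, 0)
(7, 0)
(9, 0)
(4, 0)
(10, 0)

Answer: (0, 0)
(7, 0)
(9, 0)
(4, 0)
(10, 0)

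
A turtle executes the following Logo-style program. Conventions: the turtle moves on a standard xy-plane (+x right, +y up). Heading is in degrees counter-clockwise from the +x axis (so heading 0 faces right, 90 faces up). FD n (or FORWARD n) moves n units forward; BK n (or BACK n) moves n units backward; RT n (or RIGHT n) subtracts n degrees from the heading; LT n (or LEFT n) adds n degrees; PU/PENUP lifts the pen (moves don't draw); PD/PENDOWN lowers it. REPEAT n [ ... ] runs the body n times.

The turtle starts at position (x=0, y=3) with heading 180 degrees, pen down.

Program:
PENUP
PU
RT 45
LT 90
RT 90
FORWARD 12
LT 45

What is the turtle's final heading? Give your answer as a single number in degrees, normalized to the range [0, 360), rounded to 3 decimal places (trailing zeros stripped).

Executing turtle program step by step:
Start: pos=(0,3), heading=180, pen down
PU: pen up
PU: pen up
RT 45: heading 180 -> 135
LT 90: heading 135 -> 225
RT 90: heading 225 -> 135
FD 12: (0,3) -> (-8.485,11.485) [heading=135, move]
LT 45: heading 135 -> 180
Final: pos=(-8.485,11.485), heading=180, 0 segment(s) drawn

Answer: 180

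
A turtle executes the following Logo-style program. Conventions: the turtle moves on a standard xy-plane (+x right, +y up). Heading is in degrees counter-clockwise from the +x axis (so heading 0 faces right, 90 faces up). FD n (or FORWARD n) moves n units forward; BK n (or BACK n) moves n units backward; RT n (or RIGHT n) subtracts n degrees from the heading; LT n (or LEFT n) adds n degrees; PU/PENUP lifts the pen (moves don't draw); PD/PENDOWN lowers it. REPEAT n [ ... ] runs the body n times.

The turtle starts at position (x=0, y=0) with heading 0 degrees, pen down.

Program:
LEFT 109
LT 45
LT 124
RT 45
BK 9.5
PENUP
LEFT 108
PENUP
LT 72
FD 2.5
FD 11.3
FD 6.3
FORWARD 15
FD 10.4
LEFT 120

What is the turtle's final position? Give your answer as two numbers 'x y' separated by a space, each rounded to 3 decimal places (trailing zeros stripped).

Executing turtle program step by step:
Start: pos=(0,0), heading=0, pen down
LT 109: heading 0 -> 109
LT 45: heading 109 -> 154
LT 124: heading 154 -> 278
RT 45: heading 278 -> 233
BK 9.5: (0,0) -> (5.717,7.587) [heading=233, draw]
PU: pen up
LT 108: heading 233 -> 341
PU: pen up
LT 72: heading 341 -> 53
FD 2.5: (5.717,7.587) -> (7.222,9.584) [heading=53, move]
FD 11.3: (7.222,9.584) -> (14.022,18.608) [heading=53, move]
FD 6.3: (14.022,18.608) -> (17.814,23.64) [heading=53, move]
FD 15: (17.814,23.64) -> (26.841,35.619) [heading=53, move]
FD 10.4: (26.841,35.619) -> (33.1,43.925) [heading=53, move]
LT 120: heading 53 -> 173
Final: pos=(33.1,43.925), heading=173, 1 segment(s) drawn

Answer: 33.1 43.925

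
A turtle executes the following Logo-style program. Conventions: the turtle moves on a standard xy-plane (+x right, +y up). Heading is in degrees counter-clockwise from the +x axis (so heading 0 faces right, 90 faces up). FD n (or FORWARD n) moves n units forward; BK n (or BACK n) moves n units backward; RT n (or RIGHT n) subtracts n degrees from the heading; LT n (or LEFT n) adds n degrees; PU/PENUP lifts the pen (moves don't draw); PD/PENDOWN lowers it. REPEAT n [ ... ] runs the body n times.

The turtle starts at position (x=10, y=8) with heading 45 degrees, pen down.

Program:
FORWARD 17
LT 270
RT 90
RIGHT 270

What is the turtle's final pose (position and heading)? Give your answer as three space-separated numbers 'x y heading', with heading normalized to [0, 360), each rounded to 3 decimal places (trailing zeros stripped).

Answer: 22.021 20.021 315

Derivation:
Executing turtle program step by step:
Start: pos=(10,8), heading=45, pen down
FD 17: (10,8) -> (22.021,20.021) [heading=45, draw]
LT 270: heading 45 -> 315
RT 90: heading 315 -> 225
RT 270: heading 225 -> 315
Final: pos=(22.021,20.021), heading=315, 1 segment(s) drawn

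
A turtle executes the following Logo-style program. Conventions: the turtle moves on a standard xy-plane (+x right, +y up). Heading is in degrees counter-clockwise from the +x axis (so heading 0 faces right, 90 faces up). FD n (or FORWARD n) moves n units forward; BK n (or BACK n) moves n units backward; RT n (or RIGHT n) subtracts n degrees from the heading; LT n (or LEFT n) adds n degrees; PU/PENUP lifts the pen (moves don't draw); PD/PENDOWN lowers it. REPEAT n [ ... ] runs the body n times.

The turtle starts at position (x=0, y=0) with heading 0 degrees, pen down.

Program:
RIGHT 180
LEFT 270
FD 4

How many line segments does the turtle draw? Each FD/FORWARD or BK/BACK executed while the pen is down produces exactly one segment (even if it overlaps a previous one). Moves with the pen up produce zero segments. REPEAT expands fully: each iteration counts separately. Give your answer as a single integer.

Answer: 1

Derivation:
Executing turtle program step by step:
Start: pos=(0,0), heading=0, pen down
RT 180: heading 0 -> 180
LT 270: heading 180 -> 90
FD 4: (0,0) -> (0,4) [heading=90, draw]
Final: pos=(0,4), heading=90, 1 segment(s) drawn
Segments drawn: 1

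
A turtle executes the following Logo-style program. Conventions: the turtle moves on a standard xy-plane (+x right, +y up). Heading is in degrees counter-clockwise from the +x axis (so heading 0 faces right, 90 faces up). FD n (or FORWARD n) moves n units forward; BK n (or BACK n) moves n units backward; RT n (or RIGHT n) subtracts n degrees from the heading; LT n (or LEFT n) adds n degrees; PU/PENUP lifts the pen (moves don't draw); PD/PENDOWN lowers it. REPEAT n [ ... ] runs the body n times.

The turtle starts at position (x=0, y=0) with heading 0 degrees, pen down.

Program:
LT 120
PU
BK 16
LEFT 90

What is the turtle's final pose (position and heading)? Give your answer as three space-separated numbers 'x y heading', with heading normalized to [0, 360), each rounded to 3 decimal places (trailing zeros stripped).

Answer: 8 -13.856 210

Derivation:
Executing turtle program step by step:
Start: pos=(0,0), heading=0, pen down
LT 120: heading 0 -> 120
PU: pen up
BK 16: (0,0) -> (8,-13.856) [heading=120, move]
LT 90: heading 120 -> 210
Final: pos=(8,-13.856), heading=210, 0 segment(s) drawn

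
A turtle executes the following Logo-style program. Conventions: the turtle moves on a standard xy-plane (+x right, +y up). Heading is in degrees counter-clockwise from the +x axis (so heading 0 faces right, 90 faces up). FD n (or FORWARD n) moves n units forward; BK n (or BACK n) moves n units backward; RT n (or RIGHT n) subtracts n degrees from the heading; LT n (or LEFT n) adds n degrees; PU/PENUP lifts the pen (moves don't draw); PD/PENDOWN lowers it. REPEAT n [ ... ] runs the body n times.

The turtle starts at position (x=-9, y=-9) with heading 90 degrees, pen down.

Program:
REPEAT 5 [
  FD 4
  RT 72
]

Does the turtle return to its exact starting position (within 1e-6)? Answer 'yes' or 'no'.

Answer: yes

Derivation:
Executing turtle program step by step:
Start: pos=(-9,-9), heading=90, pen down
REPEAT 5 [
  -- iteration 1/5 --
  FD 4: (-9,-9) -> (-9,-5) [heading=90, draw]
  RT 72: heading 90 -> 18
  -- iteration 2/5 --
  FD 4: (-9,-5) -> (-5.196,-3.764) [heading=18, draw]
  RT 72: heading 18 -> 306
  -- iteration 3/5 --
  FD 4: (-5.196,-3.764) -> (-2.845,-7) [heading=306, draw]
  RT 72: heading 306 -> 234
  -- iteration 4/5 --
  FD 4: (-2.845,-7) -> (-5.196,-10.236) [heading=234, draw]
  RT 72: heading 234 -> 162
  -- iteration 5/5 --
  FD 4: (-5.196,-10.236) -> (-9,-9) [heading=162, draw]
  RT 72: heading 162 -> 90
]
Final: pos=(-9,-9), heading=90, 5 segment(s) drawn

Start position: (-9, -9)
Final position: (-9, -9)
Distance = 0; < 1e-6 -> CLOSED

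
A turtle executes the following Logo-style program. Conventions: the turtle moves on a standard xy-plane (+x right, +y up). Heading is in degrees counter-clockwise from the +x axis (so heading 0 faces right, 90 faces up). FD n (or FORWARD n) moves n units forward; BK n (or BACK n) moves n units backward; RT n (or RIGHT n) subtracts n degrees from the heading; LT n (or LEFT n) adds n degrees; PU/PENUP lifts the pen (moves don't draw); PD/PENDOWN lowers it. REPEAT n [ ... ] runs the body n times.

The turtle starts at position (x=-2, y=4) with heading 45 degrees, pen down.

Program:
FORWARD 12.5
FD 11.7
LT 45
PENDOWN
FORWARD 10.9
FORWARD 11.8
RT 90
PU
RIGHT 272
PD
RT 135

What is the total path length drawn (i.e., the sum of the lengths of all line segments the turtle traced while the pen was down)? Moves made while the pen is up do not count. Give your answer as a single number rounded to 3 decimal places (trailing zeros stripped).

Executing turtle program step by step:
Start: pos=(-2,4), heading=45, pen down
FD 12.5: (-2,4) -> (6.839,12.839) [heading=45, draw]
FD 11.7: (6.839,12.839) -> (15.112,21.112) [heading=45, draw]
LT 45: heading 45 -> 90
PD: pen down
FD 10.9: (15.112,21.112) -> (15.112,32.012) [heading=90, draw]
FD 11.8: (15.112,32.012) -> (15.112,43.812) [heading=90, draw]
RT 90: heading 90 -> 0
PU: pen up
RT 272: heading 0 -> 88
PD: pen down
RT 135: heading 88 -> 313
Final: pos=(15.112,43.812), heading=313, 4 segment(s) drawn

Segment lengths:
  seg 1: (-2,4) -> (6.839,12.839), length = 12.5
  seg 2: (6.839,12.839) -> (15.112,21.112), length = 11.7
  seg 3: (15.112,21.112) -> (15.112,32.012), length = 10.9
  seg 4: (15.112,32.012) -> (15.112,43.812), length = 11.8
Total = 46.9

Answer: 46.9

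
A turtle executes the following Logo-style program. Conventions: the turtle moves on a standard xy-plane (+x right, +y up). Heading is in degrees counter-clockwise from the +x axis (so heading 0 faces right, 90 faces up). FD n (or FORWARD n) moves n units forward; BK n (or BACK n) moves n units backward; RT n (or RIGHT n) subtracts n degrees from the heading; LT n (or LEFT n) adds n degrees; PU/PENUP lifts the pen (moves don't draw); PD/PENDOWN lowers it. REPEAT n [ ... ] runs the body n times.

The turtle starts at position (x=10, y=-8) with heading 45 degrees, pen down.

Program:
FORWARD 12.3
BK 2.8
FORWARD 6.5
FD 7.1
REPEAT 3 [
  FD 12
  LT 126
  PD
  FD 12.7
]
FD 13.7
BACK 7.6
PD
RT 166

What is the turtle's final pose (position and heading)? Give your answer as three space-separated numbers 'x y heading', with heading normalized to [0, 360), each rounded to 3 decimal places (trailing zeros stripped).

Executing turtle program step by step:
Start: pos=(10,-8), heading=45, pen down
FD 12.3: (10,-8) -> (18.697,0.697) [heading=45, draw]
BK 2.8: (18.697,0.697) -> (16.718,-1.282) [heading=45, draw]
FD 6.5: (16.718,-1.282) -> (21.314,3.314) [heading=45, draw]
FD 7.1: (21.314,3.314) -> (26.334,8.334) [heading=45, draw]
REPEAT 3 [
  -- iteration 1/3 --
  FD 12: (26.334,8.334) -> (34.819,16.819) [heading=45, draw]
  LT 126: heading 45 -> 171
  PD: pen down
  FD 12.7: (34.819,16.819) -> (22.276,18.806) [heading=171, draw]
  -- iteration 2/3 --
  FD 12: (22.276,18.806) -> (10.424,20.683) [heading=171, draw]
  LT 126: heading 171 -> 297
  PD: pen down
  FD 12.7: (10.424,20.683) -> (16.189,9.368) [heading=297, draw]
  -- iteration 3/3 --
  FD 12: (16.189,9.368) -> (21.637,-1.324) [heading=297, draw]
  LT 126: heading 297 -> 63
  PD: pen down
  FD 12.7: (21.637,-1.324) -> (27.403,9.991) [heading=63, draw]
]
FD 13.7: (27.403,9.991) -> (33.622,22.198) [heading=63, draw]
BK 7.6: (33.622,22.198) -> (30.172,15.426) [heading=63, draw]
PD: pen down
RT 166: heading 63 -> 257
Final: pos=(30.172,15.426), heading=257, 12 segment(s) drawn

Answer: 30.172 15.426 257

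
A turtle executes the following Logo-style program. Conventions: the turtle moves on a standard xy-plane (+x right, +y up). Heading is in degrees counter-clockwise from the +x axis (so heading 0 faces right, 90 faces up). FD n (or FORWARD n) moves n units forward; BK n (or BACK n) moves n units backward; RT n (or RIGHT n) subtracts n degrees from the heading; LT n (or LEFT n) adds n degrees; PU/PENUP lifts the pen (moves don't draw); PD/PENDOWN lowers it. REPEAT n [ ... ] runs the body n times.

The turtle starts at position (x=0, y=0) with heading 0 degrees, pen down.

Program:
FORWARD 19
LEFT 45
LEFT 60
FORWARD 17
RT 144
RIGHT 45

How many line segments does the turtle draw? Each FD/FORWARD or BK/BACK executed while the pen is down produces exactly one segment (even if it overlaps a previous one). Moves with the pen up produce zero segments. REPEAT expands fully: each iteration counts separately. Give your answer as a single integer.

Executing turtle program step by step:
Start: pos=(0,0), heading=0, pen down
FD 19: (0,0) -> (19,0) [heading=0, draw]
LT 45: heading 0 -> 45
LT 60: heading 45 -> 105
FD 17: (19,0) -> (14.6,16.421) [heading=105, draw]
RT 144: heading 105 -> 321
RT 45: heading 321 -> 276
Final: pos=(14.6,16.421), heading=276, 2 segment(s) drawn
Segments drawn: 2

Answer: 2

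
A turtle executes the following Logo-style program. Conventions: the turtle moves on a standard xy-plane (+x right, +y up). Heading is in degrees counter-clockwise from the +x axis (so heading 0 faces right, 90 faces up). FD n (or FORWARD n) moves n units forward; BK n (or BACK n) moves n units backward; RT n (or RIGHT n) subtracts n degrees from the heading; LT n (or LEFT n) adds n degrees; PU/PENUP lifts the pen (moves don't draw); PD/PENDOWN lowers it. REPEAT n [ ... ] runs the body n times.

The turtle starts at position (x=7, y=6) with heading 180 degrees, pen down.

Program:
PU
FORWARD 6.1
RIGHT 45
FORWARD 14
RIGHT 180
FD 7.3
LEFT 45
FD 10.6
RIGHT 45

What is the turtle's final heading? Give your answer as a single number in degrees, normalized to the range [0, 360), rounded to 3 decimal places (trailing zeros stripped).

Answer: 315

Derivation:
Executing turtle program step by step:
Start: pos=(7,6), heading=180, pen down
PU: pen up
FD 6.1: (7,6) -> (0.9,6) [heading=180, move]
RT 45: heading 180 -> 135
FD 14: (0.9,6) -> (-8.999,15.899) [heading=135, move]
RT 180: heading 135 -> 315
FD 7.3: (-8.999,15.899) -> (-3.838,10.738) [heading=315, move]
LT 45: heading 315 -> 0
FD 10.6: (-3.838,10.738) -> (6.762,10.738) [heading=0, move]
RT 45: heading 0 -> 315
Final: pos=(6.762,10.738), heading=315, 0 segment(s) drawn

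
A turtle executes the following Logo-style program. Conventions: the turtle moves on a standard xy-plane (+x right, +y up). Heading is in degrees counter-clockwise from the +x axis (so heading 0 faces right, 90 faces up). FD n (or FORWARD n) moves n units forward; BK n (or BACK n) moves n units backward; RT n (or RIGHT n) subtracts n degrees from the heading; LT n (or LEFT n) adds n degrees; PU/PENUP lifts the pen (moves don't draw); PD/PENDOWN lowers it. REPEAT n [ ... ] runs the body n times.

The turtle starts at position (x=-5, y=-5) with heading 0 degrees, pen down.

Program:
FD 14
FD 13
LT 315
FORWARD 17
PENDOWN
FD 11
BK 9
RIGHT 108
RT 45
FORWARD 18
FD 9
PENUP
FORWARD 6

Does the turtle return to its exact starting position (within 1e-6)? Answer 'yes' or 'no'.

Answer: no

Derivation:
Executing turtle program step by step:
Start: pos=(-5,-5), heading=0, pen down
FD 14: (-5,-5) -> (9,-5) [heading=0, draw]
FD 13: (9,-5) -> (22,-5) [heading=0, draw]
LT 315: heading 0 -> 315
FD 17: (22,-5) -> (34.021,-17.021) [heading=315, draw]
PD: pen down
FD 11: (34.021,-17.021) -> (41.799,-24.799) [heading=315, draw]
BK 9: (41.799,-24.799) -> (35.435,-18.435) [heading=315, draw]
RT 108: heading 315 -> 207
RT 45: heading 207 -> 162
FD 18: (35.435,-18.435) -> (18.316,-12.873) [heading=162, draw]
FD 9: (18.316,-12.873) -> (9.757,-10.092) [heading=162, draw]
PU: pen up
FD 6: (9.757,-10.092) -> (4.05,-8.237) [heading=162, move]
Final: pos=(4.05,-8.237), heading=162, 7 segment(s) drawn

Start position: (-5, -5)
Final position: (4.05, -8.237)
Distance = 9.612; >= 1e-6 -> NOT closed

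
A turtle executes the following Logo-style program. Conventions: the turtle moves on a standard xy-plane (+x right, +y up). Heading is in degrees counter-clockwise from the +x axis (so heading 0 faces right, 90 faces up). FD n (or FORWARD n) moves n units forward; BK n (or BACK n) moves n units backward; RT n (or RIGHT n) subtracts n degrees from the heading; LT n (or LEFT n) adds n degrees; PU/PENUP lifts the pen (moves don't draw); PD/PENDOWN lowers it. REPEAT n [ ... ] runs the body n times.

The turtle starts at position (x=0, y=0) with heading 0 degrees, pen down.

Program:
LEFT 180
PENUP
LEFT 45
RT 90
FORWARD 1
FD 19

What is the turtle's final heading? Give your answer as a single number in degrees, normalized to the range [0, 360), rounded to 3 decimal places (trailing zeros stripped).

Executing turtle program step by step:
Start: pos=(0,0), heading=0, pen down
LT 180: heading 0 -> 180
PU: pen up
LT 45: heading 180 -> 225
RT 90: heading 225 -> 135
FD 1: (0,0) -> (-0.707,0.707) [heading=135, move]
FD 19: (-0.707,0.707) -> (-14.142,14.142) [heading=135, move]
Final: pos=(-14.142,14.142), heading=135, 0 segment(s) drawn

Answer: 135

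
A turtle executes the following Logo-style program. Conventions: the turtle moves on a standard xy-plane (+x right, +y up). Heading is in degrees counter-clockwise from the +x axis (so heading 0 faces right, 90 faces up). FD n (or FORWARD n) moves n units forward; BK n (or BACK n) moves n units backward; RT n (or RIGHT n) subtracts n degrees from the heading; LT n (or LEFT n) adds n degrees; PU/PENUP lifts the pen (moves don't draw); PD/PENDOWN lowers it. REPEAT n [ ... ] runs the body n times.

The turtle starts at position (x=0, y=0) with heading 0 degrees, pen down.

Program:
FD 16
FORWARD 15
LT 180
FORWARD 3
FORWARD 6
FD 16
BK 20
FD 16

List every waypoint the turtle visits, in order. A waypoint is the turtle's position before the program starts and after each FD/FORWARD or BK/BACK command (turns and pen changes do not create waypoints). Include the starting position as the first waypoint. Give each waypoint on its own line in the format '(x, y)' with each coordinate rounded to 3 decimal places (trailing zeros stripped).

Executing turtle program step by step:
Start: pos=(0,0), heading=0, pen down
FD 16: (0,0) -> (16,0) [heading=0, draw]
FD 15: (16,0) -> (31,0) [heading=0, draw]
LT 180: heading 0 -> 180
FD 3: (31,0) -> (28,0) [heading=180, draw]
FD 6: (28,0) -> (22,0) [heading=180, draw]
FD 16: (22,0) -> (6,0) [heading=180, draw]
BK 20: (6,0) -> (26,0) [heading=180, draw]
FD 16: (26,0) -> (10,0) [heading=180, draw]
Final: pos=(10,0), heading=180, 7 segment(s) drawn
Waypoints (8 total):
(0, 0)
(16, 0)
(31, 0)
(28, 0)
(22, 0)
(6, 0)
(26, 0)
(10, 0)

Answer: (0, 0)
(16, 0)
(31, 0)
(28, 0)
(22, 0)
(6, 0)
(26, 0)
(10, 0)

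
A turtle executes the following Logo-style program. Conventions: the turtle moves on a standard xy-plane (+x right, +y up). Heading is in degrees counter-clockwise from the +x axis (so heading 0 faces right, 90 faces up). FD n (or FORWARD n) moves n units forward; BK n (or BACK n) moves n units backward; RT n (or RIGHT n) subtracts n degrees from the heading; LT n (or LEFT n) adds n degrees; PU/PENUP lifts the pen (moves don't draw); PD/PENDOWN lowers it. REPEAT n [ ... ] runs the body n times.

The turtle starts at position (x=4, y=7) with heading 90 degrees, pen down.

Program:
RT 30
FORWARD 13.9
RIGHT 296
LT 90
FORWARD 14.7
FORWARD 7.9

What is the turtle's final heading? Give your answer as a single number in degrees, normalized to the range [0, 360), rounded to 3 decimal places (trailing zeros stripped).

Answer: 214

Derivation:
Executing turtle program step by step:
Start: pos=(4,7), heading=90, pen down
RT 30: heading 90 -> 60
FD 13.9: (4,7) -> (10.95,19.038) [heading=60, draw]
RT 296: heading 60 -> 124
LT 90: heading 124 -> 214
FD 14.7: (10.95,19.038) -> (-1.237,10.818) [heading=214, draw]
FD 7.9: (-1.237,10.818) -> (-7.786,6.4) [heading=214, draw]
Final: pos=(-7.786,6.4), heading=214, 3 segment(s) drawn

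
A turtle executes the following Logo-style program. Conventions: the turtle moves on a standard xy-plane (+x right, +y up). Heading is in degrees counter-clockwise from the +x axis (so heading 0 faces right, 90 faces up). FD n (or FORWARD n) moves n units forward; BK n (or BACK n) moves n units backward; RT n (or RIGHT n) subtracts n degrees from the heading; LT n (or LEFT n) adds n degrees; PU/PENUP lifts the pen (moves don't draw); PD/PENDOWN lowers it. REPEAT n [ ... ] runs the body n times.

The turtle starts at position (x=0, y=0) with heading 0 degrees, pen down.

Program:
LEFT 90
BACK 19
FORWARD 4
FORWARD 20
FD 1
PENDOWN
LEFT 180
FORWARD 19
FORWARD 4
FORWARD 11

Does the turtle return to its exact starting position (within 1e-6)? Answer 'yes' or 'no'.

Executing turtle program step by step:
Start: pos=(0,0), heading=0, pen down
LT 90: heading 0 -> 90
BK 19: (0,0) -> (0,-19) [heading=90, draw]
FD 4: (0,-19) -> (0,-15) [heading=90, draw]
FD 20: (0,-15) -> (0,5) [heading=90, draw]
FD 1: (0,5) -> (0,6) [heading=90, draw]
PD: pen down
LT 180: heading 90 -> 270
FD 19: (0,6) -> (0,-13) [heading=270, draw]
FD 4: (0,-13) -> (0,-17) [heading=270, draw]
FD 11: (0,-17) -> (0,-28) [heading=270, draw]
Final: pos=(0,-28), heading=270, 7 segment(s) drawn

Start position: (0, 0)
Final position: (0, -28)
Distance = 28; >= 1e-6 -> NOT closed

Answer: no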